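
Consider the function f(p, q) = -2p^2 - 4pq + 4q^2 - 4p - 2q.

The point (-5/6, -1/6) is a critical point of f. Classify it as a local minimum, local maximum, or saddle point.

saddle point

The Hessian of f is constant: H = [[-4, -4], [-4, 8]].
det(H) = (-4)·8 − (-4)² = -48.
Since det(H) < 0, H is indefinite and the critical point is a saddle point.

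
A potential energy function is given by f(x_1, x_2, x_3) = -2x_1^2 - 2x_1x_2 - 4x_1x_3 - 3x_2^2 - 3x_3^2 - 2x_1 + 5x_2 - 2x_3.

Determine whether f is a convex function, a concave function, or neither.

f is quadratic, so its Hessian is the constant matrix H = [[-4, -2, -4], [-2, -6, 0], [-4, 0, -6]].
Leading principal minors: -4, 20, -24.
Signs alternate −, +, − ⇒ H ≺ 0 ⇒ concave.

concave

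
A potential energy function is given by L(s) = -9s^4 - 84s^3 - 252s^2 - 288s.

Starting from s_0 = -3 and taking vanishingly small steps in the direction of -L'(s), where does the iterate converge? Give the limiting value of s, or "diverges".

L'(s) = -36(s + 1)(s + 2)(s + 4), so L'(-3) = -72.
Gradient descent moves in the -L' direction, i.e. s is increasing.
The nearest critical point in that direction is s = -2, where L'' = 72 > 0 (a local minimum). The iterate converges there.

-2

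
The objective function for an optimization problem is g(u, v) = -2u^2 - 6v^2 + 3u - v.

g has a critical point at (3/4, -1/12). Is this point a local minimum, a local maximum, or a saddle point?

local maximum

The Hessian of g is constant: H = [[-4, 0], [0, -12]].
det(H) = (-4)·(-12) − 0² = 48.
det(H) > 0 and tr(H) = -16 < 0, so H is negative definite and the point is a local maximum.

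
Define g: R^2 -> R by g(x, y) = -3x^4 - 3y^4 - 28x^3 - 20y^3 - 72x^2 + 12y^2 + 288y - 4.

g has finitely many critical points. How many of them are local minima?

1

g separates as a function of x plus a function of y, so ∇g=0 decouples.
∂g/∂x = -12x(x + 3)(x + 4) = 0 at x ∈ {-4, -3, 0}; ∂g/∂y = -12(y - 2)(y + 3)(y + 4) = 0 at y ∈ {-4, -3, 2}.
The Hessian is diagonal: diag(g_xx, g_yy). Second derivatives: g_xx(-4)=-48, g_xx(-3)=36, g_xx(0)=-144; g_yy(-4)=-72, g_yy(-3)=60, g_yy(2)=-360.
Local minima occur where both diagonal entries positive: (-3, -3). Count: 1.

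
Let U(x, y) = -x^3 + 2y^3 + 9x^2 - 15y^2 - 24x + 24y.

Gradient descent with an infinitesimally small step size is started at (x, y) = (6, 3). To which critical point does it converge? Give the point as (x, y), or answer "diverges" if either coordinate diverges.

U is separable, so gradient descent decouples: x follows -∂U/∂x, y follows -∂U/∂y.
∂U/∂x = -3(x - 4)(x - 2); at x=6 this is -24, so x increases.
∂U/∂y = 6(y - 4)(y - 1); at y=3 this is -12, so y increases.
The x-coordinate has no critical point in that direction and runs off to infinity.

diverges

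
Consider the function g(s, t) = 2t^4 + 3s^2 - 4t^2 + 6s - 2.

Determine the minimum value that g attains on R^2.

g(s,t) separates as P(s) + Q(t) − 2, so its minimum is min P + min Q − 2.
P'(s) = 6s + 6 vanishes at s ∈ {-1}; Q'(t) = 8t(t - 1)(t + 1) vanishes at t ∈ {-1, 0, 1}.
Local minima of P (where P''>0): P(-1)=-3. Local minima of Q: Q(-1)=-2, Q(1)=-2.
So the global minimum of g is P(-1) + Q(-1) − 2 = -3 − 2 − 2 = -7, attained at (-1, -1).

-7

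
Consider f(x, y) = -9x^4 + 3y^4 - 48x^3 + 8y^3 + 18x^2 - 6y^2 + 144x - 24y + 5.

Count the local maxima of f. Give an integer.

2

f separates as a function of x plus a function of y, so ∇f=0 decouples.
∂f/∂x = -36(x - 1)(x + 1)(x + 4) = 0 at x ∈ {-4, -1, 1}; ∂f/∂y = 12(y - 1)(y + 1)(y + 2) = 0 at y ∈ {-2, -1, 1}.
The Hessian is diagonal: diag(f_xx, f_yy). Second derivatives: f_xx(-4)=-540, f_xx(-1)=216, f_xx(1)=-360; f_yy(-2)=36, f_yy(-1)=-24, f_yy(1)=72.
Local maxima occur where both diagonal entries negative: (-4, -1), (1, -1). Count: 2.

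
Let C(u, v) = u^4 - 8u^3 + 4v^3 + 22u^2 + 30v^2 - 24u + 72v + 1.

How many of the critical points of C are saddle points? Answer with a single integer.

3

C separates as a function of u plus a function of v, so ∇C=0 decouples.
∂C/∂u = 4(u - 3)(u - 2)(u - 1) = 0 at u ∈ {1, 2, 3}; ∂C/∂v = 12(v + 2)(v + 3) = 0 at v ∈ {-3, -2}.
The Hessian is diagonal: diag(C_uu, C_vv). Second derivatives: C_uu(1)=8, C_uu(2)=-4, C_uu(3)=8; C_vv(-3)=-12, C_vv(-2)=12.
Saddle points occur where the two diagonal entries have opposite signs: (1, -3), (2, -2), (3, -3). Count: 3.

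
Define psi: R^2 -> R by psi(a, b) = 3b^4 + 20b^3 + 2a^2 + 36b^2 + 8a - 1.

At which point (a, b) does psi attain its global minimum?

psi(a,b) separates as P(a) + Q(b) − 1, so its minimum is min P + min Q − 1.
P'(a) = 4a + 8 vanishes at a ∈ {-2}; Q'(b) = 12b(b + 2)(b + 3) vanishes at b ∈ {-3, -2, 0}.
Local minima of P (where P''>0): P(-2)=-8. Local minima of Q: Q(-3)=27, Q(0)=0.
So the global minimum of psi is P(-2) + Q(0) − 1 = -8 + 0 − 1 = -9, attained at (-2, 0).

(-2, 0)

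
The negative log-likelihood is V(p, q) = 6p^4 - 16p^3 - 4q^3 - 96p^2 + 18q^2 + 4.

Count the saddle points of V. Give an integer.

V separates as a function of p plus a function of q, so ∇V=0 decouples.
∂V/∂p = 24p(p - 4)(p + 2) = 0 at p ∈ {-2, 0, 4}; ∂V/∂q = -12q(q - 3) = 0 at q ∈ {0, 3}.
The Hessian is diagonal: diag(V_pp, V_qq). Second derivatives: V_pp(-2)=288, V_pp(0)=-192, V_pp(4)=576; V_qq(0)=36, V_qq(3)=-36.
Saddle points occur where the two diagonal entries have opposite signs: (-2, 3), (0, 0), (4, 3). Count: 3.

3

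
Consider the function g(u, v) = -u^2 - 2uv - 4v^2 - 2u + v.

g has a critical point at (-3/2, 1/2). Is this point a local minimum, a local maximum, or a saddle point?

The Hessian of g is constant: H = [[-2, -2], [-2, -8]].
det(H) = (-2)·(-8) − (-2)² = 12.
det(H) > 0 and tr(H) = -10 < 0, so H is negative definite and the point is a local maximum.

local maximum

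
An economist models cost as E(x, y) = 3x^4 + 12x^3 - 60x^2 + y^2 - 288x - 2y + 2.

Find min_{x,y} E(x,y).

-836

E(x,y) separates as P(x) + Q(y) + 2, so its minimum is min P + min Q + 2.
P'(x) = 12(x - 3)(x + 2)(x + 4) vanishes at x ∈ {-4, -2, 3}; Q'(y) = 2y - 2 vanishes at y ∈ {1}.
Local minima of P (where P''>0): P(-4)=192, P(3)=-837. Local minima of Q: Q(1)=-1.
So the global minimum of E is P(3) + Q(1) + 2 = -837 − 1 + 2 = -836, attained at (3, 1).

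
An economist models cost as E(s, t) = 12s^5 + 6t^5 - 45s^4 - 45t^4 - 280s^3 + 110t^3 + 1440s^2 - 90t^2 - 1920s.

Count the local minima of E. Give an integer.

4

E separates as a function of s plus a function of t, so ∇E=0 decouples.
∂E/∂s = 60(s - 4)(s - 2)(s - 1)(s + 4) = 0 at s ∈ {-4, 1, 2, 4}; ∂E/∂t = 30t(t - 3)(t - 2)(t - 1) = 0 at t ∈ {0, 1, 2, 3}.
The Hessian is diagonal: diag(E_ss, E_tt). Second derivatives: E_ss(-4)=-14400, E_ss(1)=900, E_ss(2)=-720, E_ss(4)=2880; E_tt(0)=-180, E_tt(1)=60, E_tt(2)=-60, E_tt(3)=180.
Local minima occur where both diagonal entries positive: (1, 1), (1, 3), (4, 1), (4, 3). Count: 4.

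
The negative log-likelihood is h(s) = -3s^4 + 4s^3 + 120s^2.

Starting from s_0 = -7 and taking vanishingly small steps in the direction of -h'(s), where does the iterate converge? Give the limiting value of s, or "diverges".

diverges

h'(s) = -12s(s - 5)(s + 4), so h'(-7) = 3024.
Gradient descent moves in the -h' direction, i.e. s is decreasing.
There is no critical point below s=-7, and h' keeps the same sign, so the iterate runs off to −∞.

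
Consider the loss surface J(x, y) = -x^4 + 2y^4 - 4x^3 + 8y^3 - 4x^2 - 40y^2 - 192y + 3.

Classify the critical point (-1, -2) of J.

The mixed partial ∂²J/∂x∂y is 0, so the Hessian at any point is diag(J_xx, J_yy) = diag(-4(3x^2 + 6x + 2), 8(3y^2 + 6y - 10)).
At (-1, -2): H = diag(4, -80).
The eigenvalues have opposite signs, so H is indefinite: a saddle point.

saddle point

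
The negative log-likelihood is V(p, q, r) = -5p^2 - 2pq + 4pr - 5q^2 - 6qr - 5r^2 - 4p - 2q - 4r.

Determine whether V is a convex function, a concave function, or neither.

concave

V is quadratic, so its Hessian is the constant matrix H = [[-10, -2, 4], [-2, -10, -6], [4, -6, -10]].
Leading principal minors: -10, 96, -344.
Signs alternate −, +, − ⇒ H ≺ 0 ⇒ concave.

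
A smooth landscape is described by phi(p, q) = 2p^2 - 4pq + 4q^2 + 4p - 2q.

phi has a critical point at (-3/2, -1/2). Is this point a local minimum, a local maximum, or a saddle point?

The Hessian of phi is constant: H = [[4, -4], [-4, 8]].
det(H) = 4·8 − (-4)² = 16.
det(H) > 0 and tr(H) = 12 > 0, so H is positive definite and the point is a local minimum.

local minimum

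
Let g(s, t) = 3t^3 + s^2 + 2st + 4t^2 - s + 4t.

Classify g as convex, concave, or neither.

neither

The term 3t^3 is cubic, so the Hessian is not constant.
∂²g/∂t² = 18t + 8, which takes both signs as t varies (negative for sufficiently negative t). A diagonal entry of the Hessian changing sign means the Hessian is neither positive- nor negative-semidefinite on all of R^2.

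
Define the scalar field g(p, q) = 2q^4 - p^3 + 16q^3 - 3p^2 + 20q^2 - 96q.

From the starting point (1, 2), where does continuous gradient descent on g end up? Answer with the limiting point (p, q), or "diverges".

diverges

g is separable, so gradient descent decouples: p follows -∂g/∂p, q follows -∂g/∂q.
∂g/∂p = -3p(p + 2); at p=1 this is -9, so p increases.
∂g/∂q = 8(q - 1)(q + 3)(q + 4); at q=2 this is 240, so q decreases.
The p-coordinate has no critical point in that direction and runs off to infinity.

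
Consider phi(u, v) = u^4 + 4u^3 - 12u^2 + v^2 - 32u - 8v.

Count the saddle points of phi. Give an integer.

1

phi separates as a function of u plus a function of v, so ∇phi=0 decouples.
∂phi/∂u = 4(u - 2)(u + 1)(u + 4) = 0 at u ∈ {-4, -1, 2}; ∂phi/∂v = 2(v - 4) = 0 at v ∈ {4}.
The Hessian is diagonal: diag(phi_uu, phi_vv). Second derivatives: phi_uu(-4)=72, phi_uu(-1)=-36, phi_uu(2)=72; phi_vv(4)=2.
Saddle points occur where the two diagonal entries have opposite signs: (-1, 4). Count: 1.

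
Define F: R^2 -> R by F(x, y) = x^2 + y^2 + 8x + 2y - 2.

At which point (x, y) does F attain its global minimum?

(-4, -1)

F(x,y) separates as P(x) + Q(y) − 2, so its minimum is min P + min Q − 2.
P'(x) = 2x + 8 vanishes at x ∈ {-4}; Q'(y) = 2y + 2 vanishes at y ∈ {-1}.
Local minima of P (where P''>0): P(-4)=-16. Local minima of Q: Q(-1)=-1.
So the global minimum of F is P(-4) + Q(-1) − 2 = -16 − 1 − 2 = -19, attained at (-4, -1).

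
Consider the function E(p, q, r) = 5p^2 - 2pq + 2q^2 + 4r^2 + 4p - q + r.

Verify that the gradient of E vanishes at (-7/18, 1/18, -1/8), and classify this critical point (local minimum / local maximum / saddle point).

local minimum

∇E = (10p - 2q + 4, -2p + 4q - 1, 8r + 1); substituting (-7/18, 1/18, -1/8) gives ∇E = (0, 0, 0), so (-7/18, 1/18, -1/8) is indeed a critical point.
The Hessian is constant: H = [[10, -2, 0], [-2, 4, 0], [0, 0, 8]].
Leading principal minors: Δ₁ = 10, Δ₂ = 36, Δ₃ = 288.
All leading minors are positive, so H is positive definite: a local minimum.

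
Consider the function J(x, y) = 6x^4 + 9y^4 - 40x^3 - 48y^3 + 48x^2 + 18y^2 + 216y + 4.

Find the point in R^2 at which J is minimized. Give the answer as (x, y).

(4, -1)

J(x,y) separates as P(x) + Q(y) + 4, so its minimum is min P + min Q + 4.
P'(x) = 24x(x - 4)(x - 1) vanishes at x ∈ {0, 1, 4}; Q'(y) = 36(y - 3)(y - 2)(y + 1) vanishes at y ∈ {-1, 2, 3}.
Local minima of P (where P''>0): P(0)=0, P(4)=-256. Local minima of Q: Q(-1)=-141, Q(3)=243.
So the global minimum of J is P(4) + Q(-1) + 4 = -256 − 141 + 4 = -393, attained at (4, -1).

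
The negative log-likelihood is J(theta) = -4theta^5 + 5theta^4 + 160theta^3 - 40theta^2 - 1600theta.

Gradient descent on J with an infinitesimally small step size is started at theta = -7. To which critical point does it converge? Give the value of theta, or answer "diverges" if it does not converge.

J'(theta) = -20(theta - 5)(theta - 2)(theta + 2)(theta + 4), so J'(-7) = -32400.
Gradient descent moves in the -J' direction, i.e. theta is increasing.
The nearest critical point in that direction is theta = -4, where J'' = 2160 > 0 (a local minimum). The iterate converges there.

-4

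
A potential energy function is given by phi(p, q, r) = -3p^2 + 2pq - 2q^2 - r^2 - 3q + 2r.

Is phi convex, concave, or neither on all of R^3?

concave

phi is quadratic, so its Hessian is the constant matrix H = [[-6, 2, 0], [2, -4, 0], [0, 0, -2]].
Leading principal minors: -6, 20, -40.
Signs alternate −, +, − ⇒ H ≺ 0 ⇒ concave.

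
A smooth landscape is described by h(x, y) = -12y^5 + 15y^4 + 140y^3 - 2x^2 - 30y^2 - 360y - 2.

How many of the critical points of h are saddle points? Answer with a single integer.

2

h separates as a function of x plus a function of y, so ∇h=0 decouples.
∂h/∂x = -4x = 0 at x ∈ {0}; ∂h/∂y = -60(y - 3)(y - 1)(y + 1)(y + 2) = 0 at y ∈ {-2, -1, 1, 3}.
The Hessian is diagonal: diag(h_xx, h_yy). Second derivatives: h_xx(0)=-4; h_yy(-2)=900, h_yy(-1)=-480, h_yy(1)=720, h_yy(3)=-2400.
Saddle points occur where the two diagonal entries have opposite signs: (0, -2), (0, 1). Count: 2.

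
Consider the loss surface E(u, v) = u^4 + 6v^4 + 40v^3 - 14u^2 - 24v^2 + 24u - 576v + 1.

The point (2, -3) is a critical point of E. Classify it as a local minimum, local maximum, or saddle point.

saddle point

The mixed partial ∂²E/∂u∂v is 0, so the Hessian at any point is diag(E_uu, E_vv) = diag(4(3u^2 - 7), 24(3v^2 + 10v - 2)).
At (2, -3): H = diag(20, -120).
The eigenvalues have opposite signs, so H is indefinite: a saddle point.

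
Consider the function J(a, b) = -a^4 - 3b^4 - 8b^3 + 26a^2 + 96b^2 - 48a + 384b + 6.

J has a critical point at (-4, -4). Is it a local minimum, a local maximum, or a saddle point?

The mixed partial ∂²J/∂a∂b is 0, so the Hessian at any point is diag(J_aa, J_bb) = diag(4(-3a^2 + 13), 12(-3b^2 - 4b + 16)).
At (-4, -4): H = diag(-140, -192).
Both eigenvalues are negative, so H is negative definite: a local maximum.

local maximum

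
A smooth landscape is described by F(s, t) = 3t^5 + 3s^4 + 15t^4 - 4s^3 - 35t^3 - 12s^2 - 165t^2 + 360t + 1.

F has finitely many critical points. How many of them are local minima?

F separates as a function of s plus a function of t, so ∇F=0 decouples.
∂F/∂s = 12s(s - 2)(s + 1) = 0 at s ∈ {-1, 0, 2}; ∂F/∂t = 15(t - 2)(t - 1)(t + 3)(t + 4) = 0 at t ∈ {-4, -3, 1, 2}.
The Hessian is diagonal: diag(F_ss, F_tt). Second derivatives: F_ss(-1)=36, F_ss(0)=-24, F_ss(2)=72; F_tt(-4)=-450, F_tt(-3)=300, F_tt(1)=-300, F_tt(2)=450.
Local minima occur where both diagonal entries positive: (-1, -3), (-1, 2), (2, -3), (2, 2). Count: 4.

4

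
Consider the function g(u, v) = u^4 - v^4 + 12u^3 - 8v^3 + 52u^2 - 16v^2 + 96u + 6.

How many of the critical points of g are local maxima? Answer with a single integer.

g separates as a function of u plus a function of v, so ∇g=0 decouples.
∂g/∂u = 4(u + 2)(u + 3)(u + 4) = 0 at u ∈ {-4, -3, -2}; ∂g/∂v = -4v(v + 2)(v + 4) = 0 at v ∈ {-4, -2, 0}.
The Hessian is diagonal: diag(g_uu, g_vv). Second derivatives: g_uu(-4)=8, g_uu(-3)=-4, g_uu(-2)=8; g_vv(-4)=-32, g_vv(-2)=16, g_vv(0)=-32.
Local maxima occur where both diagonal entries negative: (-3, -4), (-3, 0). Count: 2.

2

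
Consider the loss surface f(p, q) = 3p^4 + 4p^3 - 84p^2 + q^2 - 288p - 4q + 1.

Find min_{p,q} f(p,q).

f(p,q) separates as A(p) + B(q) + 1, so its minimum is min A + min B + 1.
A'(p) = 12(p - 4)(p + 2)(p + 3) vanishes at p ∈ {-3, -2, 4}; B'(q) = 2q - 4 vanishes at q ∈ {2}.
Local minima of A (where A''>0): A(-3)=243, A(4)=-1472. Local minima of B: B(2)=-4.
So the global minimum of f is A(4) + B(2) + 1 = -1472 − 4 + 1 = -1475, attained at (4, 2).

-1475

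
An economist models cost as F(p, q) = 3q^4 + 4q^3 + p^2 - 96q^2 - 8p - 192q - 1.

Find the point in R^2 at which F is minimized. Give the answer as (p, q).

F(p,q) separates as A(p) + B(q) − 1, so its minimum is min A + min B − 1.
A'(p) = 2p - 8 vanishes at p ∈ {4}; B'(q) = 12(q - 4)(q + 1)(q + 4) vanishes at q ∈ {-4, -1, 4}.
Local minima of A (where A''>0): A(4)=-16. Local minima of B: B(-4)=-256, B(4)=-1280.
So the global minimum of F is A(4) + B(4) − 1 = -16 − 1280 − 1 = -1297, attained at (4, 4).

(4, 4)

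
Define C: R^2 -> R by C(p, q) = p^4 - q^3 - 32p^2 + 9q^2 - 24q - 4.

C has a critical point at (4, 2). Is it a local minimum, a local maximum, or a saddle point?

local minimum

The mixed partial ∂²C/∂p∂q is 0, so the Hessian at any point is diag(C_pp, C_qq) = diag(4(3p^2 - 16), 6(-q + 3)).
At (4, 2): H = diag(128, 6).
Both eigenvalues are positive, so H is positive definite: a local minimum.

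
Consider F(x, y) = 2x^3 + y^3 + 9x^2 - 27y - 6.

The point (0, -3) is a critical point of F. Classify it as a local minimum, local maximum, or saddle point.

The mixed partial ∂²F/∂x∂y is 0, so the Hessian at any point is diag(F_xx, F_yy) = diag(6(2x + 3), 6y).
At (0, -3): H = diag(18, -18).
The eigenvalues have opposite signs, so H is indefinite: a saddle point.

saddle point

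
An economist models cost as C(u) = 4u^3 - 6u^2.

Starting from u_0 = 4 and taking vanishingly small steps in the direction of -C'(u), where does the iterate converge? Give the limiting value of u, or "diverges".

1

C'(u) = 12u(u - 1), so C'(4) = 144.
Gradient descent moves in the -C' direction, i.e. u is decreasing.
The nearest critical point in that direction is u = 1, where C'' = 12 > 0 (a local minimum). The iterate converges there.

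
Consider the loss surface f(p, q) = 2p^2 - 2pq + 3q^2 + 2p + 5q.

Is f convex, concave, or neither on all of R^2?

convex

f is quadratic, so its Hessian is the constant matrix H = [[4, -2], [-2, 6]].
det(H) = 20, tr(H) = 10.
det(H) > 0 and tr(H) > 0, so H is positive definite everywhere: convex.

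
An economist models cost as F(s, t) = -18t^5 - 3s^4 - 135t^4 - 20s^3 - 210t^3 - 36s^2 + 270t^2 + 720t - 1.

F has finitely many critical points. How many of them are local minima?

F separates as a function of s plus a function of t, so ∇F=0 decouples.
∂F/∂s = -12s(s + 2)(s + 3) = 0 at s ∈ {-3, -2, 0}; ∂F/∂t = -90(t - 1)(t + 1)(t + 2)(t + 4) = 0 at t ∈ {-4, -2, -1, 1}.
The Hessian is diagonal: diag(F_ss, F_tt). Second derivatives: F_ss(-3)=-36, F_ss(-2)=24, F_ss(0)=-72; F_tt(-4)=2700, F_tt(-2)=-540, F_tt(-1)=540, F_tt(1)=-2700.
Local minima occur where both diagonal entries positive: (-2, -4), (-2, -1). Count: 2.

2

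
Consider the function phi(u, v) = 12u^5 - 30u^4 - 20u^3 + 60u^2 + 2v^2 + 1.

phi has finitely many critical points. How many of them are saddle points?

2

phi separates as a function of u plus a function of v, so ∇phi=0 decouples.
∂phi/∂u = 60u(u - 2)(u - 1)(u + 1) = 0 at u ∈ {-1, 0, 1, 2}; ∂phi/∂v = 4v = 0 at v ∈ {0}.
The Hessian is diagonal: diag(phi_uu, phi_vv). Second derivatives: phi_uu(-1)=-360, phi_uu(0)=120, phi_uu(1)=-120, phi_uu(2)=360; phi_vv(0)=4.
Saddle points occur where the two diagonal entries have opposite signs: (-1, 0), (1, 0). Count: 2.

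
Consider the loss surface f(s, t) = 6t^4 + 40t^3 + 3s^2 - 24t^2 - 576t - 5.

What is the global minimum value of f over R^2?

f(s,t) separates as P(s) + Q(t) − 5, so its minimum is min P + min Q − 5.
P'(s) = 6s vanishes at s ∈ {0}; Q'(t) = 24(t - 2)(t + 3)(t + 4) vanishes at t ∈ {-4, -3, 2}.
Local minima of P (where P''>0): P(0)=0. Local minima of Q: Q(-4)=896, Q(2)=-832.
So the global minimum of f is P(0) + Q(2) − 5 = 0 − 832 − 5 = -837, attained at (0, 2).

-837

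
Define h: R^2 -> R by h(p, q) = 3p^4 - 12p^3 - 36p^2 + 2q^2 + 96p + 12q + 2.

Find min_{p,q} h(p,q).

h(p,q) separates as A(p) + B(q) + 2, so its minimum is min A + min B + 2.
A'(p) = 12(p - 4)(p - 1)(p + 2) vanishes at p ∈ {-2, 1, 4}; B'(q) = 4q + 12 vanishes at q ∈ {-3}.
Local minima of A (where A''>0): A(-2)=-192, A(4)=-192. Local minima of B: B(-3)=-18.
So the global minimum of h is A(-2) + B(-3) + 2 = -192 − 18 + 2 = -208, attained at (-2, -3).

-208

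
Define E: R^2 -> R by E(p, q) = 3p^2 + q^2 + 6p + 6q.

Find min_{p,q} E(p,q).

E(p,q) separates as A(p) + B(q), so its minimum is min A + min B.
A'(p) = 6p + 6 vanishes at p ∈ {-1}; B'(q) = 2q + 6 vanishes at q ∈ {-3}.
Local minima of A (where A''>0): A(-1)=-3. Local minima of B: B(-3)=-9.
So the global minimum of E is A(-1) + B(-3) = -3 − 9 = -12, attained at (-1, -3).

-12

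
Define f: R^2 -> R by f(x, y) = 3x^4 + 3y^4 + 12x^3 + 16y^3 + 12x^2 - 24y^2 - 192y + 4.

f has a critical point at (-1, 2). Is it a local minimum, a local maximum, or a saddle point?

The mixed partial ∂²f/∂x∂y is 0, so the Hessian at any point is diag(f_xx, f_yy) = diag(12(3x^2 + 6x + 2), 12(3y^2 + 8y - 4)).
At (-1, 2): H = diag(-12, 288).
The eigenvalues have opposite signs, so H is indefinite: a saddle point.

saddle point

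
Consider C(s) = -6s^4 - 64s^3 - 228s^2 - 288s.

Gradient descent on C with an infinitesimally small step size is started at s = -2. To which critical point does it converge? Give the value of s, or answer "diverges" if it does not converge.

-3

C'(s) = -24(s + 1)(s + 3)(s + 4), so C'(-2) = 48.
Gradient descent moves in the -C' direction, i.e. s is decreasing.
The nearest critical point in that direction is s = -3, where C'' = 48 > 0 (a local minimum). The iterate converges there.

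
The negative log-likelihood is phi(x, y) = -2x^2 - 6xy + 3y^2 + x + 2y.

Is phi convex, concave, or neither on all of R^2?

neither

phi is quadratic, so its Hessian is the constant matrix H = [[-4, -6], [-6, 6]].
det(H) = -60, tr(H) = 2.
det(H) < 0, so H is indefinite: neither convex nor concave.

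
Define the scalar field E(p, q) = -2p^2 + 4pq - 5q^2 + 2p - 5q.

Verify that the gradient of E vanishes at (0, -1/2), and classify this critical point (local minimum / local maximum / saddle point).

local maximum

∇E = (-4p + 4q + 2, 4p - 10q - 5); substituting (0, -1/2) gives ∇E = (0, 0), so (0, -1/2) is indeed a critical point.
The Hessian of E is constant: H = [[-4, 4], [4, -10]].
det(H) = (-4)·(-10) − 4² = 24.
det(H) > 0 and tr(H) = -14 < 0, so H is negative definite and the point is a local maximum.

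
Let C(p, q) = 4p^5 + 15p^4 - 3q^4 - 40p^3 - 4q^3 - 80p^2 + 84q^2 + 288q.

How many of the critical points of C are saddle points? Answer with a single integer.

6

C separates as a function of p plus a function of q, so ∇C=0 decouples.
∂C/∂p = 20p(p - 2)(p + 1)(p + 4) = 0 at p ∈ {-4, -1, 0, 2}; ∂C/∂q = -12(q - 4)(q + 2)(q + 3) = 0 at q ∈ {-3, -2, 4}.
The Hessian is diagonal: diag(C_pp, C_qq). Second derivatives: C_pp(-4)=-1440, C_pp(-1)=180, C_pp(0)=-160, C_pp(2)=720; C_qq(-3)=-84, C_qq(-2)=72, C_qq(4)=-504.
Saddle points occur where the two diagonal entries have opposite signs: (-4, -2), (-1, -3), (-1, 4), (0, -2), (2, -3), (2, 4). Count: 6.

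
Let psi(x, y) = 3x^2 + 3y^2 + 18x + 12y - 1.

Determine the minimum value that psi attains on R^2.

psi(x,y) separates as P(x) + Q(y) − 1, so its minimum is min P + min Q − 1.
P'(x) = 6x + 18 vanishes at x ∈ {-3}; Q'(y) = 6y + 12 vanishes at y ∈ {-2}.
Local minima of P (where P''>0): P(-3)=-27. Local minima of Q: Q(-2)=-12.
So the global minimum of psi is P(-3) + Q(-2) − 1 = -27 − 12 − 1 = -40, attained at (-3, -2).

-40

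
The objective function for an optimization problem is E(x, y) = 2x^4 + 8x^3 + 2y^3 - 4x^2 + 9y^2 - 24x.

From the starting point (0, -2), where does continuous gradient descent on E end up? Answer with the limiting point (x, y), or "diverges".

E is separable, so gradient descent decouples: x follows -∂E/∂x, y follows -∂E/∂y.
∂E/∂x = 8(x - 1)(x + 1)(x + 3); at x=0 this is -24, so x increases.
∂E/∂y = 6y(y + 3); at y=-2 this is -12, so y increases.
x converges to its nearest critical value 1 (a local min of the x-part); y converges to 0. The iterate converges to (1, 0).

(1, 0)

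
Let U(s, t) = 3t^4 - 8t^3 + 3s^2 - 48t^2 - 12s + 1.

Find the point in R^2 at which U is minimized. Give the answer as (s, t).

U(s,t) separates as P(s) + Q(t) + 1, so its minimum is min P + min Q + 1.
P'(s) = 6s - 12 vanishes at s ∈ {2}; Q'(t) = 12t(t - 4)(t + 2) vanishes at t ∈ {-2, 0, 4}.
Local minima of P (where P''>0): P(2)=-12. Local minima of Q: Q(-2)=-80, Q(4)=-512.
So the global minimum of U is P(2) + Q(4) + 1 = -12 − 512 + 1 = -523, attained at (2, 4).

(2, 4)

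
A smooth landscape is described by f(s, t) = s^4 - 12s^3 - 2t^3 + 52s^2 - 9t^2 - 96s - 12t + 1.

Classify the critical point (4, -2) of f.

local minimum

The mixed partial ∂²f/∂s∂t is 0, so the Hessian at any point is diag(f_ss, f_tt) = diag(4(3s^2 - 18s + 26), -6(2t + 3)).
At (4, -2): H = diag(8, 6).
Both eigenvalues are positive, so H is positive definite: a local minimum.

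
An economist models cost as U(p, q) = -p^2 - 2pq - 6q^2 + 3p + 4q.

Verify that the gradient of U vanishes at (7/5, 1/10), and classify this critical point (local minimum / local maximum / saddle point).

local maximum

∇U = (-2p - 2q + 3, -2p - 12q + 4); substituting (7/5, 1/10) gives ∇U = (0, 0), so (7/5, 1/10) is indeed a critical point.
The Hessian of U is constant: H = [[-2, -2], [-2, -12]].
det(H) = (-2)·(-12) − (-2)² = 20.
det(H) > 0 and tr(H) = -14 < 0, so H is negative definite and the point is a local maximum.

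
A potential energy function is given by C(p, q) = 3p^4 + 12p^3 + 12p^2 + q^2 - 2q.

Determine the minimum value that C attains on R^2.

C(p,q) separates as A(p) + B(q), so its minimum is min A + min B.
A'(p) = 12p(p + 1)(p + 2) vanishes at p ∈ {-2, -1, 0}; B'(q) = 2q - 2 vanishes at q ∈ {1}.
Local minima of A (where A''>0): A(-2)=0, A(0)=0. Local minima of B: B(1)=-1.
So the global minimum of C is A(-2) + B(1) = 0 − 1 = -1, attained at (-2, 1).

-1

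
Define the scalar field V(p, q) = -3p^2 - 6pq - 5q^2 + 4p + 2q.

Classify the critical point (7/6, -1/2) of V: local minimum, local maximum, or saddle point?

The Hessian of V is constant: H = [[-6, -6], [-6, -10]].
det(H) = (-6)·(-10) − (-6)² = 24.
det(H) > 0 and tr(H) = -16 < 0, so H is negative definite and the point is a local maximum.

local maximum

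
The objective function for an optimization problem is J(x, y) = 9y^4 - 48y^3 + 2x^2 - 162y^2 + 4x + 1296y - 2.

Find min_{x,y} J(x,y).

J(x,y) separates as P(x) + Q(y) − 2, so its minimum is min P + min Q − 2.
P'(x) = 4x + 4 vanishes at x ∈ {-1}; Q'(y) = 36(y - 4)(y - 3)(y + 3) vanishes at y ∈ {-3, 3, 4}.
Local minima of P (where P''>0): P(-1)=-2. Local minima of Q: Q(-3)=-3321, Q(4)=1824.
So the global minimum of J is P(-1) + Q(-3) − 2 = -2 − 3321 − 2 = -3325, attained at (-1, -3).

-3325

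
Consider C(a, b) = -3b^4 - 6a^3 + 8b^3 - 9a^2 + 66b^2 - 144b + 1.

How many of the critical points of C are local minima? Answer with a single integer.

C separates as a function of a plus a function of b, so ∇C=0 decouples.
∂C/∂a = -18a(a + 1) = 0 at a ∈ {-1, 0}; ∂C/∂b = -12(b - 4)(b - 1)(b + 3) = 0 at b ∈ {-3, 1, 4}.
The Hessian is diagonal: diag(C_aa, C_bb). Second derivatives: C_aa(-1)=18, C_aa(0)=-18; C_bb(-3)=-336, C_bb(1)=144, C_bb(4)=-252.
Local minima occur where both diagonal entries positive: (-1, 1). Count: 1.

1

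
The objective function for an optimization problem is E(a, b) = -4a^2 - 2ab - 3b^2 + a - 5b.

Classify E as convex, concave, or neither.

concave

E is quadratic, so its Hessian is the constant matrix H = [[-8, -2], [-2, -6]].
det(H) = 44, tr(H) = -14.
det(H) > 0 and tr(H) < 0, so H is negative definite everywhere: concave.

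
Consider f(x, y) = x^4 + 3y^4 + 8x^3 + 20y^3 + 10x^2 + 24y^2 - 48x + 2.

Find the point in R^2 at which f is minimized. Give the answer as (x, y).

f(x,y) separates as P(x) + Q(y) + 2, so its minimum is min P + min Q + 2.
P'(x) = 4(x - 1)(x + 3)(x + 4) vanishes at x ∈ {-4, -3, 1}; Q'(y) = 12y(y + 1)(y + 4) vanishes at y ∈ {-4, -1, 0}.
Local minima of P (where P''>0): P(-4)=96, P(1)=-29. Local minima of Q: Q(-4)=-128, Q(0)=0.
So the global minimum of f is P(1) + Q(-4) + 2 = -29 − 128 + 2 = -155, attained at (1, -4).

(1, -4)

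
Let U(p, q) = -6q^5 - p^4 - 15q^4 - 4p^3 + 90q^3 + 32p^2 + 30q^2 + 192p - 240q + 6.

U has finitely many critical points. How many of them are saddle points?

6

U separates as a function of p plus a function of q, so ∇U=0 decouples.
∂U/∂p = -4(p - 4)(p + 3)(p + 4) = 0 at p ∈ {-4, -3, 4}; ∂U/∂q = -30(q - 2)(q - 1)(q + 1)(q + 4) = 0 at q ∈ {-4, -1, 1, 2}.
The Hessian is diagonal: diag(U_pp, U_qq). Second derivatives: U_pp(-4)=-32, U_pp(-3)=28, U_pp(4)=-224; U_qq(-4)=2700, U_qq(-1)=-540, U_qq(1)=300, U_qq(2)=-540.
Saddle points occur where the two diagonal entries have opposite signs: (-4, -4), (-4, 1), (-3, -1), (-3, 2), (4, -4), (4, 1). Count: 6.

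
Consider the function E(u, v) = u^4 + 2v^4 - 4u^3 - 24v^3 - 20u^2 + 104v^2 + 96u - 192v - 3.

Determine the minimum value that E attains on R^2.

-410

E(u,v) separates as P(u) + Q(v) − 3, so its minimum is min P + min Q − 3.
P'(u) = 4(u - 4)(u - 2)(u + 3) vanishes at u ∈ {-3, 2, 4}; Q'(v) = 8(v - 4)(v - 3)(v - 2) vanishes at v ∈ {2, 3, 4}.
Local minima of P (where P''>0): P(-3)=-279, P(4)=64. Local minima of Q: Q(2)=-128, Q(4)=-128.
So the global minimum of E is P(-3) + Q(2) − 3 = -279 − 128 − 3 = -410, attained at (-3, 2).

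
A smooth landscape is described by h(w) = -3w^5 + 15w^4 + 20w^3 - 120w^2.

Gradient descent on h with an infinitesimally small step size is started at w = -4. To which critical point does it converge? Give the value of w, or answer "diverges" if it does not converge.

h'(w) = -15w(w - 4)(w - 2)(w + 2), so h'(-4) = -5760.
Gradient descent moves in the -h' direction, i.e. w is increasing.
The nearest critical point in that direction is w = -2, where h'' = 720 > 0 (a local minimum). The iterate converges there.

-2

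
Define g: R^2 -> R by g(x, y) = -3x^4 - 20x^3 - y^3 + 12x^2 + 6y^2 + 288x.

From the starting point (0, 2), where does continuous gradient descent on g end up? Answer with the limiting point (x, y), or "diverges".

g is separable, so gradient descent decouples: x follows -∂g/∂x, y follows -∂g/∂y.
∂g/∂x = -12(x - 2)(x + 3)(x + 4); at x=0 this is 288, so x decreases.
∂g/∂y = -3y(y - 4); at y=2 this is 12, so y decreases.
x converges to its nearest critical value -3 (a local min of the x-part); y converges to 0. The iterate converges to (-3, 0).

(-3, 0)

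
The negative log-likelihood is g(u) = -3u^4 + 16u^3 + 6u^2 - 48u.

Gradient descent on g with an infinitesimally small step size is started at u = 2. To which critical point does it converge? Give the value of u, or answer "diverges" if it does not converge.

1

g'(u) = -12(u - 4)(u - 1)(u + 1), so g'(2) = 72.
Gradient descent moves in the -g' direction, i.e. u is decreasing.
The nearest critical point in that direction is u = 1, where g'' = 72 > 0 (a local minimum). The iterate converges there.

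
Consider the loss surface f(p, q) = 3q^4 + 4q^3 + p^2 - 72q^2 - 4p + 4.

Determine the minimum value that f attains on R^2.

f(p,q) separates as A(p) + B(q) + 4, so its minimum is min A + min B + 4.
A'(p) = 2p - 4 vanishes at p ∈ {2}; B'(q) = 12q(q - 3)(q + 4) vanishes at q ∈ {-4, 0, 3}.
Local minima of A (where A''>0): A(2)=-4. Local minima of B: B(-4)=-640, B(3)=-297.
So the global minimum of f is A(2) + B(-4) + 4 = -4 − 640 + 4 = -640, attained at (2, -4).

-640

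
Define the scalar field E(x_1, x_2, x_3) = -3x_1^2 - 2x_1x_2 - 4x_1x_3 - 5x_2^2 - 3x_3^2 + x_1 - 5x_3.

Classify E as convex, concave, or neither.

concave

E is quadratic, so its Hessian is the constant matrix H = [[-6, -2, -4], [-2, -10, 0], [-4, 0, -6]].
Leading principal minors: -6, 56, -176.
Signs alternate −, +, − ⇒ H ≺ 0 ⇒ concave.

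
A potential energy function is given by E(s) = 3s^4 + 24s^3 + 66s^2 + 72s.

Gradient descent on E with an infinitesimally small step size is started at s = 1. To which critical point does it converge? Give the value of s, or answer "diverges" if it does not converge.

-1

E'(s) = 12(s + 1)(s + 2)(s + 3), so E'(1) = 288.
Gradient descent moves in the -E' direction, i.e. s is decreasing.
The nearest critical point in that direction is s = -1, where E'' = 24 > 0 (a local minimum). The iterate converges there.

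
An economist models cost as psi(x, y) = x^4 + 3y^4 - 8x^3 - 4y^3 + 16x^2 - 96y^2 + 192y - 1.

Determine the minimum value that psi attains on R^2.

psi(x,y) separates as P(x) + Q(y) − 1, so its minimum is min P + min Q − 1.
P'(x) = 4x(x - 4)(x - 2) vanishes at x ∈ {0, 2, 4}; Q'(y) = 12(y - 4)(y - 1)(y + 4) vanishes at y ∈ {-4, 1, 4}.
Local minima of P (where P''>0): P(0)=0, P(4)=0. Local minima of Q: Q(-4)=-1280, Q(4)=-256.
So the global minimum of psi is P(0) + Q(-4) − 1 = 0 − 1280 − 1 = -1281, attained at (0, -4).

-1281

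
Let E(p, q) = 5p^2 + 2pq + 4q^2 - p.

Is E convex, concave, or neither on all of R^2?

convex

E is quadratic, so its Hessian is the constant matrix H = [[10, 2], [2, 8]].
det(H) = 76, tr(H) = 18.
det(H) > 0 and tr(H) > 0, so H is positive definite everywhere: convex.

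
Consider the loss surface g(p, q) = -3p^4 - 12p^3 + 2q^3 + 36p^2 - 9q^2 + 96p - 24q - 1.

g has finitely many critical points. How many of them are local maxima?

g separates as a function of p plus a function of q, so ∇g=0 decouples.
∂g/∂p = -12(p - 2)(p + 1)(p + 4) = 0 at p ∈ {-4, -1, 2}; ∂g/∂q = 6(q - 4)(q + 1) = 0 at q ∈ {-1, 4}.
The Hessian is diagonal: diag(g_pp, g_qq). Second derivatives: g_pp(-4)=-216, g_pp(-1)=108, g_pp(2)=-216; g_qq(-1)=-30, g_qq(4)=30.
Local maxima occur where both diagonal entries negative: (-4, -1), (2, -1). Count: 2.

2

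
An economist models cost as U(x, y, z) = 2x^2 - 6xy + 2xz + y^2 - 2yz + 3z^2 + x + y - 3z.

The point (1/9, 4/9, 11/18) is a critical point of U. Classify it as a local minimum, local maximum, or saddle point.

The Hessian is constant: H = [[4, -6, 2], [-6, 2, -2], [2, -2, 6]].
Leading principal minors: Δ₁ = 4, Δ₂ = -28, Δ₃ = -144.
The minors fit neither the all-positive nor the alternating-sign pattern, so H is indefinite: a saddle point.

saddle point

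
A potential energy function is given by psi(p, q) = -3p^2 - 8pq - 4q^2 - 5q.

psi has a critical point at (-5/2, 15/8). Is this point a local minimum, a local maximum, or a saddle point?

The Hessian of psi is constant: H = [[-6, -8], [-8, -8]].
det(H) = (-6)·(-8) − (-8)² = -16.
Since det(H) < 0, H is indefinite and the critical point is a saddle point.

saddle point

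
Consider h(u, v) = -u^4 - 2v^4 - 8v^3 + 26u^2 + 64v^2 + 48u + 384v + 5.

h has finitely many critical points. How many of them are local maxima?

4

h separates as a function of u plus a function of v, so ∇h=0 decouples.
∂h/∂u = -4(u - 4)(u + 1)(u + 3) = 0 at u ∈ {-3, -1, 4}; ∂h/∂v = -8(v - 4)(v + 3)(v + 4) = 0 at v ∈ {-4, -3, 4}.
The Hessian is diagonal: diag(h_uu, h_vv). Second derivatives: h_uu(-3)=-56, h_uu(-1)=40, h_uu(4)=-140; h_vv(-4)=-64, h_vv(-3)=56, h_vv(4)=-448.
Local maxima occur where both diagonal entries negative: (-3, -4), (-3, 4), (4, -4), (4, 4). Count: 4.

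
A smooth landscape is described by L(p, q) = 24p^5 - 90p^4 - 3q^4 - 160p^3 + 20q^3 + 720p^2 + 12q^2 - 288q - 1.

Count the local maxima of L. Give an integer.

4

L separates as a function of p plus a function of q, so ∇L=0 decouples.
∂L/∂p = 120p(p - 3)(p - 2)(p + 2) = 0 at p ∈ {-2, 0, 2, 3}; ∂L/∂q = -12(q - 4)(q - 3)(q + 2) = 0 at q ∈ {-2, 3, 4}.
The Hessian is diagonal: diag(L_pp, L_qq). Second derivatives: L_pp(-2)=-4800, L_pp(0)=1440, L_pp(2)=-960, L_pp(3)=1800; L_qq(-2)=-360, L_qq(3)=60, L_qq(4)=-72.
Local maxima occur where both diagonal entries negative: (-2, -2), (-2, 4), (2, -2), (2, 4). Count: 4.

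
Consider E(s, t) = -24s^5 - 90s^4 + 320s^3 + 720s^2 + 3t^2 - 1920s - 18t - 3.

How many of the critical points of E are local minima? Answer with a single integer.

2

E separates as a function of s plus a function of t, so ∇E=0 decouples.
∂E/∂s = -120(s - 2)(s - 1)(s + 2)(s + 4) = 0 at s ∈ {-4, -2, 1, 2}; ∂E/∂t = 6(t - 3) = 0 at t ∈ {3}.
The Hessian is diagonal: diag(E_ss, E_tt). Second derivatives: E_ss(-4)=7200, E_ss(-2)=-2880, E_ss(1)=1800, E_ss(2)=-2880; E_tt(3)=6.
Local minima occur where both diagonal entries positive: (-4, 3), (1, 3). Count: 2.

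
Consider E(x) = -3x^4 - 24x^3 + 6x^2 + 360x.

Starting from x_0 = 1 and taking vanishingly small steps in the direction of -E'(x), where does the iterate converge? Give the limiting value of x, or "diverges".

E'(x) = -12(x - 2)(x + 3)(x + 5), so E'(1) = 288.
Gradient descent moves in the -E' direction, i.e. x is decreasing.
The nearest critical point in that direction is x = -3, where E'' = 120 > 0 (a local minimum). The iterate converges there.

-3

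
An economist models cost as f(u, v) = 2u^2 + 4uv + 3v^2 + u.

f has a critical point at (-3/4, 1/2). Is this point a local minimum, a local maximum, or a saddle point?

The Hessian of f is constant: H = [[4, 4], [4, 6]].
det(H) = 4·6 − 4² = 8.
det(H) > 0 and tr(H) = 10 > 0, so H is positive definite and the point is a local minimum.

local minimum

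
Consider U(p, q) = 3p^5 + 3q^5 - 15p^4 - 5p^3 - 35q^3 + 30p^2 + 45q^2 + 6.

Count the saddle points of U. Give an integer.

U separates as a function of p plus a function of q, so ∇U=0 decouples.
∂U/∂p = 15p(p - 4)(p - 1)(p + 1) = 0 at p ∈ {-1, 0, 1, 4}; ∂U/∂q = 15q(q - 2)(q - 1)(q + 3) = 0 at q ∈ {-3, 0, 1, 2}.
The Hessian is diagonal: diag(U_pp, U_qq). Second derivatives: U_pp(-1)=-150, U_pp(0)=60, U_pp(1)=-90, U_pp(4)=900; U_qq(-3)=-900, U_qq(0)=90, U_qq(1)=-60, U_qq(2)=150.
Saddle points occur where the two diagonal entries have opposite signs: (-1, 0), (-1, 2), (0, -3), (0, 1), (1, 0), (1, 2), (4, -3), (4, 1). Count: 8.

8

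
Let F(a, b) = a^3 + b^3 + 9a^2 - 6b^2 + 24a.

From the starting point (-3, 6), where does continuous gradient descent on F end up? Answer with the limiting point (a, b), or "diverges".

F is separable, so gradient descent decouples: a follows -∂F/∂a, b follows -∂F/∂b.
∂F/∂a = 3(a + 2)(a + 4); at a=-3 this is -3, so a increases.
∂F/∂b = 3b(b - 4); at b=6 this is 36, so b decreases.
a converges to its nearest critical value -2 (a local min of the a-part); b converges to 4. The iterate converges to (-2, 4).

(-2, 4)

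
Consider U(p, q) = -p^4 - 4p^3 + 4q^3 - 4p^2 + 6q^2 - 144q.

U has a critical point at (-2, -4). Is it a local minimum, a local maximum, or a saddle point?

The mixed partial ∂²U/∂p∂q is 0, so the Hessian at any point is diag(U_pp, U_qq) = diag(-4(3p^2 + 6p + 2), 12(2q + 1)).
At (-2, -4): H = diag(-8, -84).
Both eigenvalues are negative, so H is negative definite: a local maximum.

local maximum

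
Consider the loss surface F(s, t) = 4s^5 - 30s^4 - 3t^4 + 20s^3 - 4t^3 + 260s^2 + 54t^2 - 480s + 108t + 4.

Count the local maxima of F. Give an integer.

4

F separates as a function of s plus a function of t, so ∇F=0 decouples.
∂F/∂s = 20(s - 4)(s - 3)(s - 1)(s + 2) = 0 at s ∈ {-2, 1, 3, 4}; ∂F/∂t = -12(t - 3)(t + 1)(t + 3) = 0 at t ∈ {-3, -1, 3}.
The Hessian is diagonal: diag(F_ss, F_tt). Second derivatives: F_ss(-2)=-1800, F_ss(1)=360, F_ss(3)=-200, F_ss(4)=360; F_tt(-3)=-144, F_tt(-1)=96, F_tt(3)=-288.
Local maxima occur where both diagonal entries negative: (-2, -3), (-2, 3), (3, -3), (3, 3). Count: 4.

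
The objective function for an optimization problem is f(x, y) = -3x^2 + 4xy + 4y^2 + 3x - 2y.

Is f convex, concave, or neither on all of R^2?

neither

f is quadratic, so its Hessian is the constant matrix H = [[-6, 4], [4, 8]].
det(H) = -64, tr(H) = 2.
det(H) < 0, so H is indefinite: neither convex nor concave.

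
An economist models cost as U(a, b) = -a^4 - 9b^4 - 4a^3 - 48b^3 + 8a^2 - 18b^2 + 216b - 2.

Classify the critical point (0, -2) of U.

local minimum

The mixed partial ∂²U/∂a∂b is 0, so the Hessian at any point is diag(U_aa, U_bb) = diag(4(-3a^2 - 6a + 4), -36(3b^2 + 8b + 1)).
At (0, -2): H = diag(16, 108).
Both eigenvalues are positive, so H is positive definite: a local minimum.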